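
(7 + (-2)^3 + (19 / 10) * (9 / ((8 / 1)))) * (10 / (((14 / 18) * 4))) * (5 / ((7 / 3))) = 1755 / 224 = 7.83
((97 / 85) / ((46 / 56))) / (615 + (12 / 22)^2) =328636 / 145551705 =0.00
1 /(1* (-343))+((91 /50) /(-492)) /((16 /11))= -736943 /135004800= -0.01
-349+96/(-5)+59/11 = -362.84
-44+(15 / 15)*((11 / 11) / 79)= -3475 / 79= -43.99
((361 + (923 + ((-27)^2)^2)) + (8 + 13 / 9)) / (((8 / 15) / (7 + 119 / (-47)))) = 419528375 / 94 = 4463067.82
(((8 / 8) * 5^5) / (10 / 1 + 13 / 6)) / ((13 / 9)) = 168750 / 949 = 177.82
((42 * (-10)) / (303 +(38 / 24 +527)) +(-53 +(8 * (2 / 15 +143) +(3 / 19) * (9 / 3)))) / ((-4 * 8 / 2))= -1552882373 / 22752120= -68.25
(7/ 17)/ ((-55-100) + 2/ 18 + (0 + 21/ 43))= -2709/ 1015801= -0.00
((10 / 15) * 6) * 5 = 20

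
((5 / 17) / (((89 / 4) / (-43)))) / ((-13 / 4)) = 3440 / 19669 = 0.17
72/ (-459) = -8/ 51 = -0.16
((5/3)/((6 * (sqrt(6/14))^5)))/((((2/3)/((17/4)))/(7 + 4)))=45815 * sqrt(21)/1296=162.00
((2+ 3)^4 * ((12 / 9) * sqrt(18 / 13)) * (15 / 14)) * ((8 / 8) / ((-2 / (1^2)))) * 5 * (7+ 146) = -7171875 * sqrt(26) / 91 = -401862.97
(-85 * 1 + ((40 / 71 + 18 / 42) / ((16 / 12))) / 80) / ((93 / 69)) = -310889183 / 4930240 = -63.06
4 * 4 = 16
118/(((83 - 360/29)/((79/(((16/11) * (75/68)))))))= 25276603/307050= 82.32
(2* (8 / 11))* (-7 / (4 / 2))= -56 / 11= -5.09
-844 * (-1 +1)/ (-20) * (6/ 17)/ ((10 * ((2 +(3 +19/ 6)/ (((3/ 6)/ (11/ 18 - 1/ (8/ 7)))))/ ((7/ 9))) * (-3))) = 0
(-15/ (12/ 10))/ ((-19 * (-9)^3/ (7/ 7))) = -25/ 27702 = -0.00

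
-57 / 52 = -1.10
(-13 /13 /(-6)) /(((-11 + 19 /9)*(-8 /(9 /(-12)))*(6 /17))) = -51 /10240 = -0.00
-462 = -462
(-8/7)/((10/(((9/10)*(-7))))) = 18/25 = 0.72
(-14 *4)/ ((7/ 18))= -144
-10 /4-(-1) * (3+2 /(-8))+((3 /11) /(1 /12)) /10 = 127 /220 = 0.58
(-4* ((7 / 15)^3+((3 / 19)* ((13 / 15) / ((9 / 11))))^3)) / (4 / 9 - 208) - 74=-2399895939844 / 32431924125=-74.00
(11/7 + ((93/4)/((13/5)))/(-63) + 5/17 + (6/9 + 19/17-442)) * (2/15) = -129209/2210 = -58.47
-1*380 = -380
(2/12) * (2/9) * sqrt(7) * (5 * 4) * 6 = 40 * sqrt(7)/9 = 11.76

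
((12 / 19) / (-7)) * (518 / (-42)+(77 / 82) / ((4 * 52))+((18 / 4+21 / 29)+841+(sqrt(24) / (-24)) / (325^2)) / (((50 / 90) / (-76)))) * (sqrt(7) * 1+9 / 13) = (9+13 * sqrt(7)) * (6979230959033125 - 6506208 * sqrt(6)) / 8685674725000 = 34869.15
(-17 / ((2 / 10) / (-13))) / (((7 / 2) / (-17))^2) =1277380 / 49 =26068.98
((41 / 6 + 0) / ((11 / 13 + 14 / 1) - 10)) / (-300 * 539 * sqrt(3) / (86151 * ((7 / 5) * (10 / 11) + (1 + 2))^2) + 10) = 315019971999733 * sqrt(3) / 217232895084262686 + 2144849268631445597 / 15206302655898388020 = 0.14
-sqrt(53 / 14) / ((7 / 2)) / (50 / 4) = -2 * sqrt(742) / 1225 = -0.04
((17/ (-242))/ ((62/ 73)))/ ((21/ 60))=-6205/ 26257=-0.24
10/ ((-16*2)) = -5/ 16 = -0.31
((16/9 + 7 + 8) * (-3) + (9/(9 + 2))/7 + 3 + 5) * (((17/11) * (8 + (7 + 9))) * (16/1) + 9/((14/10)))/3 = -150151544/17787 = -8441.65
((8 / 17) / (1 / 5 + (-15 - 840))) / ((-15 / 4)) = 16 / 108987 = 0.00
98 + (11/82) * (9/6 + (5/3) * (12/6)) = 48535/492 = 98.65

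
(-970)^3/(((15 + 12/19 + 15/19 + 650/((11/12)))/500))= -5960895531250/9477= -628985494.49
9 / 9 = 1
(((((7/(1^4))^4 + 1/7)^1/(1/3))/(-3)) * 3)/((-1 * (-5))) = -50424/35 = -1440.69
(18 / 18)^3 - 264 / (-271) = 535 / 271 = 1.97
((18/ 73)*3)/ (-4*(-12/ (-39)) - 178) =-351/ 85045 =-0.00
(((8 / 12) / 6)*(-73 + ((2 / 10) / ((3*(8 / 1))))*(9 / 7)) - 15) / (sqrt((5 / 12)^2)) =-58237 / 1050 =-55.46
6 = 6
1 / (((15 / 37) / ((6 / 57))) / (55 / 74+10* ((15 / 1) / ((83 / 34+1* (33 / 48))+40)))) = 732881 / 668667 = 1.10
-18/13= -1.38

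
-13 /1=-13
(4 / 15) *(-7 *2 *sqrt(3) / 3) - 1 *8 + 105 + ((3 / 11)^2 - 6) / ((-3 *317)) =3720868 / 38357 - 56 *sqrt(3) / 45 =94.85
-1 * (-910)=910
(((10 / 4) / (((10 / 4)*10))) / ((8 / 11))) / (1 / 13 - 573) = -143 / 595840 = -0.00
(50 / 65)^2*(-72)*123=-885600 / 169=-5240.24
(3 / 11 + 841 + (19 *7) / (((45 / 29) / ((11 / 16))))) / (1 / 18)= 7129577 / 440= 16203.58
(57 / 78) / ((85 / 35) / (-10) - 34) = -665 / 31161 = -0.02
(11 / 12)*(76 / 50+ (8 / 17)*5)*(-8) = -36212 / 1275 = -28.40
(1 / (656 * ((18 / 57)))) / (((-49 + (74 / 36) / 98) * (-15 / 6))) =2793 / 70847180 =0.00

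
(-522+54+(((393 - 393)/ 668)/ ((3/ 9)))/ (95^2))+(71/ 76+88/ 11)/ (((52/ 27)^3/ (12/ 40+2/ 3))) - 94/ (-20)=-49380009013/ 106862080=-462.09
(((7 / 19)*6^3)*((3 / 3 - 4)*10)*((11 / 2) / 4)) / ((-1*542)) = 31185 / 5149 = 6.06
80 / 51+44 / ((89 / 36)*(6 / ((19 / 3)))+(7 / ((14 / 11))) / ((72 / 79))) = 7973104 / 1168869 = 6.82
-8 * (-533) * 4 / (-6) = -8528 / 3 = -2842.67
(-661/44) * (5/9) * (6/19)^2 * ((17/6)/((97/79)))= -4438615/2311122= -1.92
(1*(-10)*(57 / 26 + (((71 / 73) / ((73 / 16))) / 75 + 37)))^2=165891954873286321 / 1079843114025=153625.98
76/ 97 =0.78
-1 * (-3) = 3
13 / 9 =1.44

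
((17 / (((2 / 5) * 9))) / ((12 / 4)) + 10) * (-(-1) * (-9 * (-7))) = 4375 / 6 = 729.17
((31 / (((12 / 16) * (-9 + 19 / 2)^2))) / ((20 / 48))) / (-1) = -1984 / 5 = -396.80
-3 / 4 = -0.75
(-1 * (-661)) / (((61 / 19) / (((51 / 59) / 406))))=640509 / 1461194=0.44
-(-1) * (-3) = -3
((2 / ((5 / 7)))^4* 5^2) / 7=5488 / 25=219.52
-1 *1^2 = -1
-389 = -389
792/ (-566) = -396/ 283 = -1.40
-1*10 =-10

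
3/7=0.43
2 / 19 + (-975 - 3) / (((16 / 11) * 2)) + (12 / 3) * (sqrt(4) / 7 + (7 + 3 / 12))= -305.94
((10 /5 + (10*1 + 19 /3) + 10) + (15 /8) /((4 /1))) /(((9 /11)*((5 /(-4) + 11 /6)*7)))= 4345 /504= 8.62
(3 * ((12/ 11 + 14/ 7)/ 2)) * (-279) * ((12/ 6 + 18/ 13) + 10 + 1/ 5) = -17572.32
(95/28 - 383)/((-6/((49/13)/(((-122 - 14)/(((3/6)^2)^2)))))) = -24801/226304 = -0.11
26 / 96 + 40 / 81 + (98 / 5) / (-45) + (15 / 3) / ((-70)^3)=3657247 / 11113200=0.33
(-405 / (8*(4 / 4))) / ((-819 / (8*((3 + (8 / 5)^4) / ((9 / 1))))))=853 / 1625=0.52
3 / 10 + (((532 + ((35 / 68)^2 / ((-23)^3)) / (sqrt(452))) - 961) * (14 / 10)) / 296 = -2559 / 1480 - 1715 * sqrt(113) / 3763582874368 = -1.73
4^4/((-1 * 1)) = -256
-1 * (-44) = 44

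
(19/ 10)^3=6859/ 1000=6.86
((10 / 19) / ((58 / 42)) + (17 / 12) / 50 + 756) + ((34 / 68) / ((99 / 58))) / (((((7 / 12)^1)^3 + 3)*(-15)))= 15203320267979 / 20099488200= 756.40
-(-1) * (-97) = -97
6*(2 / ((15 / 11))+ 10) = 344 / 5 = 68.80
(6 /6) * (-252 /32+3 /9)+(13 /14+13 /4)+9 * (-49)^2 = 3629747 /168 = 21605.64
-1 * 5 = -5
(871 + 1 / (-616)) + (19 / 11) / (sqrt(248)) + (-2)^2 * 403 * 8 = 19 * sqrt(62) / 1364 + 8480471 / 616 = 13767.11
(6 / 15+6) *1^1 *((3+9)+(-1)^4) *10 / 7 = 832 / 7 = 118.86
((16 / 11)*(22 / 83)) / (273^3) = 32 / 1688752611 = 0.00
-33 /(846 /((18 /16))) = -33 /752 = -0.04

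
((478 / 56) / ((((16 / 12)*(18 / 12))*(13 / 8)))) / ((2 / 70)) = 1195 / 13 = 91.92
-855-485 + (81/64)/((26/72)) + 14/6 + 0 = -832517/624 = -1334.16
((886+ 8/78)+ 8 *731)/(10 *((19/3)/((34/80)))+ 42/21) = 2232355/50063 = 44.59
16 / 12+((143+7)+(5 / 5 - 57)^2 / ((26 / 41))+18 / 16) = 5097.69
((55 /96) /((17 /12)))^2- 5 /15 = -9421 /55488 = -0.17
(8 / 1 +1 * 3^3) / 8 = 35 / 8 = 4.38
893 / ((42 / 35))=4465 / 6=744.17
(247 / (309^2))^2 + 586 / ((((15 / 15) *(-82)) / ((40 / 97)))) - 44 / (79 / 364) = -589129837511327185 / 2864287449063063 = -205.68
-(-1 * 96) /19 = 96 /19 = 5.05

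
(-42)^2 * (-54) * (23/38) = -1095444/19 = -57654.95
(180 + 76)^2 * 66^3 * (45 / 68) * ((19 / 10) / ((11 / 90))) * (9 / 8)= 3706979696640 / 17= 218057629214.12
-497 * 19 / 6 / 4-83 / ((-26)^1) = -121763 / 312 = -390.27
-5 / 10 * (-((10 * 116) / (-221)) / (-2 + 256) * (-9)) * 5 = 13050 / 28067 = 0.46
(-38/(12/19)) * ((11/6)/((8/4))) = -3971/72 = -55.15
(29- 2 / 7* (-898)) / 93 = 1999 / 651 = 3.07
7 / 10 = 0.70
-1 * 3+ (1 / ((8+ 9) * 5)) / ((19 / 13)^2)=-91886 / 30685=-2.99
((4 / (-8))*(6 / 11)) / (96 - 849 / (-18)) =-18 / 9449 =-0.00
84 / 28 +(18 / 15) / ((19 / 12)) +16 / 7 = 4019 / 665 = 6.04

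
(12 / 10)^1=6 / 5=1.20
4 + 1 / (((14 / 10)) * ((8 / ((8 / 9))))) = 257 / 63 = 4.08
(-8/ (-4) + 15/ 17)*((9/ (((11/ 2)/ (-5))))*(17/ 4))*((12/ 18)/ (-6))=245/ 22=11.14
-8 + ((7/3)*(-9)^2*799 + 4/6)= 453011/3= 151003.67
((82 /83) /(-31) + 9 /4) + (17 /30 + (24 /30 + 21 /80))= 2375783 /617520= 3.85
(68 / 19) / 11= 68 / 209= 0.33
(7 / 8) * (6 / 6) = 7 / 8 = 0.88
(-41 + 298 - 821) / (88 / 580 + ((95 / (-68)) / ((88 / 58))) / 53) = -12968345280 / 3089197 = -4197.97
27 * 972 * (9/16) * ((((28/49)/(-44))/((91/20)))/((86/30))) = -4428675/301301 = -14.70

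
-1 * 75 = -75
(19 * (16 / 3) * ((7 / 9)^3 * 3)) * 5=521360 / 729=715.17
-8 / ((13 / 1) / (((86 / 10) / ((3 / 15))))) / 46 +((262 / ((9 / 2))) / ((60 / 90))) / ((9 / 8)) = 77.05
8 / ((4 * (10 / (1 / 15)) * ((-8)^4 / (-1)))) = -1 / 307200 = -0.00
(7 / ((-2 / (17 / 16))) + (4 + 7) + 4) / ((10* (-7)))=-361 / 2240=-0.16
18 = 18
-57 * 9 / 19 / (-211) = 27 / 211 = 0.13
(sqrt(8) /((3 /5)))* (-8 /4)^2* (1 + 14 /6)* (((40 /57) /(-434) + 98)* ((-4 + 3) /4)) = -121214200* sqrt(2) /111321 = -1539.90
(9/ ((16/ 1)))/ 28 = 9/ 448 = 0.02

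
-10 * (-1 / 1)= 10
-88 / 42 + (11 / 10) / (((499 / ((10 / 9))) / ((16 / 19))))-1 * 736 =-440865268 / 597303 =-738.09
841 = 841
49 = 49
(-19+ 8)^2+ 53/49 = 5982/49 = 122.08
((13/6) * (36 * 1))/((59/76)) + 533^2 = 16767179/59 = 284189.47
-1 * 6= -6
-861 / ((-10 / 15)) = 2583 / 2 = 1291.50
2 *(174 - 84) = 180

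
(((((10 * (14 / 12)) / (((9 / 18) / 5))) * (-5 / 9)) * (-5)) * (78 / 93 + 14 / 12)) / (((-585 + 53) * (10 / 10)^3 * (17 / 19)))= -233125 / 170748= -1.37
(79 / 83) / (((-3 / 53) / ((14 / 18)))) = -29309 / 2241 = -13.08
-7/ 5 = -1.40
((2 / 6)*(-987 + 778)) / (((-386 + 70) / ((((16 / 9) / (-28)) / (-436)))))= 209 / 6509916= 0.00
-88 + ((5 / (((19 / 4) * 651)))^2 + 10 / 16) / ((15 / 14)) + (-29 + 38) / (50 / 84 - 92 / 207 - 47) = -135635305836745 / 1548193245228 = -87.61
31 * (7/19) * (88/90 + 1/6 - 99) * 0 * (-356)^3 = 0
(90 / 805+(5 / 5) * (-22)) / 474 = -1762 / 38157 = -0.05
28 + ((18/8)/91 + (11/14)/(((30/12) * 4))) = 12787/455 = 28.10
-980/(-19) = 51.58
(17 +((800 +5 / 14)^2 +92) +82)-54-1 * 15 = 125575937 / 196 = 640693.56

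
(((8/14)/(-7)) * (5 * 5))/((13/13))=-100/49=-2.04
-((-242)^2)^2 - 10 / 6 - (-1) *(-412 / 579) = -661940224987 / 193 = -3429742098.38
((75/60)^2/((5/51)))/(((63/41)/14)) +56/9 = 10903/72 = 151.43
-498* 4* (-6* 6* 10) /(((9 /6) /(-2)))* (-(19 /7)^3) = 6558301440 /343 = 19120412.36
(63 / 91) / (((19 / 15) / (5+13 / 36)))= 2895 / 988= 2.93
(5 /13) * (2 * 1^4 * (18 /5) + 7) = 71 /13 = 5.46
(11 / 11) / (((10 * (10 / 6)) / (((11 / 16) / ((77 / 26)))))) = 39 / 2800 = 0.01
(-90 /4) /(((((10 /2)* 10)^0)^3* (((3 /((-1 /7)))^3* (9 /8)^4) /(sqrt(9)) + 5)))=92160 /20233327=0.00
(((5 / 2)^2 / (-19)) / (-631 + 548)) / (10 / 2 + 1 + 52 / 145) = 3625 / 5815976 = 0.00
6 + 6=12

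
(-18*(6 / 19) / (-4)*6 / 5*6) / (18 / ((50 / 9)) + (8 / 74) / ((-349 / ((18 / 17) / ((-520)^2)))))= 160267891680 / 50751499013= 3.16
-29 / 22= -1.32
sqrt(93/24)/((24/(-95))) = -95 * sqrt(62)/96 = -7.79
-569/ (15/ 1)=-569/ 15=-37.93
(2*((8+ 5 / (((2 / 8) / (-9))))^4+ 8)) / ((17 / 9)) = 15753835152 / 17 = 926696185.41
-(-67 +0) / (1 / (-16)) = -1072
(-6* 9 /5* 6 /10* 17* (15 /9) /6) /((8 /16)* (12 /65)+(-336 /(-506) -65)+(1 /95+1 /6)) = 3374514 /7065137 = 0.48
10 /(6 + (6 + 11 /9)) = 90 /119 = 0.76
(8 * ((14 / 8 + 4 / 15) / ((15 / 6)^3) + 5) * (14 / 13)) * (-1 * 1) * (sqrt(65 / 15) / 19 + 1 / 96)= -1077104 * sqrt(39) / 1389375 - 67319 / 146250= -5.30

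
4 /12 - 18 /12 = -7 /6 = -1.17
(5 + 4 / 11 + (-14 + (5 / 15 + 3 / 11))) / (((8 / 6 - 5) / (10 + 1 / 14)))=37365 / 1694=22.06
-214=-214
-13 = -13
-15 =-15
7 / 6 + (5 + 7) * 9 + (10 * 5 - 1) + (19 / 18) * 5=1471 / 9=163.44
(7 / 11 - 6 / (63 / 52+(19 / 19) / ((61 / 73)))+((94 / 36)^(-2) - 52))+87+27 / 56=351068827567 / 10394723416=33.77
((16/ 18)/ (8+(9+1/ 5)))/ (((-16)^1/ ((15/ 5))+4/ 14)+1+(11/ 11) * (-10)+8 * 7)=140/ 113649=0.00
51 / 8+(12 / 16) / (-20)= 507 / 80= 6.34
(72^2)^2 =26873856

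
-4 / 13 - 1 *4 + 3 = -17 / 13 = -1.31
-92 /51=-1.80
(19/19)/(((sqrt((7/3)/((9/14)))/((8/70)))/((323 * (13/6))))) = 4199 * sqrt(6)/245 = 41.98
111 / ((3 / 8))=296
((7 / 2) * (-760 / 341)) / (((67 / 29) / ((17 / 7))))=-187340 / 22847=-8.20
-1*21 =-21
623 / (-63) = -9.89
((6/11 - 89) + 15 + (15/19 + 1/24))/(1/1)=-364279/5016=-72.62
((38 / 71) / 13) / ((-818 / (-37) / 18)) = 12654 / 377507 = 0.03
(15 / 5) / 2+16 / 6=25 / 6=4.17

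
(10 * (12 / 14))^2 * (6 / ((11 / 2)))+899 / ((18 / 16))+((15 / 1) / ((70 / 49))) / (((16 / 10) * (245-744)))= 34053550037 / 38730384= 879.25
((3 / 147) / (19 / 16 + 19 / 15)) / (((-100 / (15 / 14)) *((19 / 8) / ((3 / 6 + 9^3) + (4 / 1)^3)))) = -0.03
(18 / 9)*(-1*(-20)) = 40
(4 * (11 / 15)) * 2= 88 / 15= 5.87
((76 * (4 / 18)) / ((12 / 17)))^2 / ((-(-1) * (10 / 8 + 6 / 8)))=208658 / 729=286.22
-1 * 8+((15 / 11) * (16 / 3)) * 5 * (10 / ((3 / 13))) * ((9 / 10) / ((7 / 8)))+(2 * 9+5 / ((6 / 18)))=126725 / 77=1645.78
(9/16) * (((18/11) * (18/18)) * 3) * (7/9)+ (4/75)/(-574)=4068049/1894200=2.15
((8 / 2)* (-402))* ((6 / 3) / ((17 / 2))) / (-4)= 1608 / 17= 94.59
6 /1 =6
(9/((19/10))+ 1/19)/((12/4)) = 91/57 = 1.60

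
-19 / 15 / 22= -0.06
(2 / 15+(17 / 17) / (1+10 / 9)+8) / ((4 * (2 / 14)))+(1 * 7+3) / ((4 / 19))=71321 / 1140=62.56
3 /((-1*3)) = -1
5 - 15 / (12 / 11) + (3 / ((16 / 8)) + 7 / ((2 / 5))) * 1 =41 / 4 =10.25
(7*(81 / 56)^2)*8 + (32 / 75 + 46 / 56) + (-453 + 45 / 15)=-1392683 / 4200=-331.59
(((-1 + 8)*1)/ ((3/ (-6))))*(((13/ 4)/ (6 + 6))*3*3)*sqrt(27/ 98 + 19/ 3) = -13*sqrt(11658)/ 16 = -87.73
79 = 79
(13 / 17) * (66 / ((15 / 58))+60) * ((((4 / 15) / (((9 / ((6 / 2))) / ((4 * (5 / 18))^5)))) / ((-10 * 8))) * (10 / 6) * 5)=-102440000 / 27103491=-3.78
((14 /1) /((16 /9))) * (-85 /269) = -5355 /2152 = -2.49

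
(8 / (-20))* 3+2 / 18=-49 / 45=-1.09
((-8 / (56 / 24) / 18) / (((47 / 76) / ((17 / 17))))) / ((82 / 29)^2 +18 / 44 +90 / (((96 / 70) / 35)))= -1184128 / 8862694449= -0.00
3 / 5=0.60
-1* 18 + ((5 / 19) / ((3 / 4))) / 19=-19474 / 1083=-17.98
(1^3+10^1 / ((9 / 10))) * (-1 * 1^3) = -109 / 9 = -12.11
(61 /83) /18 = 61 /1494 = 0.04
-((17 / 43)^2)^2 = -83521 / 3418801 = -0.02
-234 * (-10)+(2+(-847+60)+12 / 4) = 1558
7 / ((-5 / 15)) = -21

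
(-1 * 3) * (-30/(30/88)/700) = 66/175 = 0.38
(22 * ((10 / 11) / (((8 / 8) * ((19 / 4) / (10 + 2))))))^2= 921600 / 361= 2552.91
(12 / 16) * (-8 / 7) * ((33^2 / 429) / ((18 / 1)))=-11 / 91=-0.12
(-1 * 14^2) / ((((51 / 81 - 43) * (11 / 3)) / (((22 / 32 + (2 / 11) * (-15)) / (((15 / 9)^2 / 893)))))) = -11451688227 / 13842400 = -827.29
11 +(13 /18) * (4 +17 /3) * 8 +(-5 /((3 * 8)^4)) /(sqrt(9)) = 66539515 /995328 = 66.85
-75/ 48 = -25/ 16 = -1.56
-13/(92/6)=-39/46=-0.85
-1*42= -42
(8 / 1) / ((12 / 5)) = 10 / 3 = 3.33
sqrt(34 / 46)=sqrt(391) / 23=0.86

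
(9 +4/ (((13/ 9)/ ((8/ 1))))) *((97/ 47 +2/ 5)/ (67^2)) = 46899/ 2742779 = 0.02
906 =906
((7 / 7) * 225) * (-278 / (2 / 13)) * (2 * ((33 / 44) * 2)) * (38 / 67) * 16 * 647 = -479810541600 / 67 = -7161351367.16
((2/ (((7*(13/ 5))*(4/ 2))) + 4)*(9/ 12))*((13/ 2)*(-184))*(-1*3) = 76383/ 7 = 10911.86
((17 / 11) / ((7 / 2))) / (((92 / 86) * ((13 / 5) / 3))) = 10965 / 23023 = 0.48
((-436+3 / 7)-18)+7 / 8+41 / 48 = -151819 / 336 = -451.84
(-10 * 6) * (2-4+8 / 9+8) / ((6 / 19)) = -11780 / 9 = -1308.89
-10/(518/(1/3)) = -5/777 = -0.01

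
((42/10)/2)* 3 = 63/10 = 6.30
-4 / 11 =-0.36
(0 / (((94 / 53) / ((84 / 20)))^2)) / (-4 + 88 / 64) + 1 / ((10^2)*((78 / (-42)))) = -7 / 1300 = -0.01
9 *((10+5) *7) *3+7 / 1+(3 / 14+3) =39833 / 14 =2845.21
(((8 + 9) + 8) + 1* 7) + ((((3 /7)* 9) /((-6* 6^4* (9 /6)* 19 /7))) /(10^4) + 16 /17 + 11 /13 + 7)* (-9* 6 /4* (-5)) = 625.14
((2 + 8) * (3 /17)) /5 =6 /17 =0.35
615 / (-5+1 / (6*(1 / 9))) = -1230 / 7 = -175.71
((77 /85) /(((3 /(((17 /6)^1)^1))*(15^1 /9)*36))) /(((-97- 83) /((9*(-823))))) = 63371 /108000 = 0.59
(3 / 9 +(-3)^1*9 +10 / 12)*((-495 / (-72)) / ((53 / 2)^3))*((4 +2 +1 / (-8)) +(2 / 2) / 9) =-3674275 / 64314864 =-0.06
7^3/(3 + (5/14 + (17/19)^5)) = 11890227398/136254651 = 87.26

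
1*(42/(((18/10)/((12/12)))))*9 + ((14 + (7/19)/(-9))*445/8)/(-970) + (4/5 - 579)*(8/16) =-79.90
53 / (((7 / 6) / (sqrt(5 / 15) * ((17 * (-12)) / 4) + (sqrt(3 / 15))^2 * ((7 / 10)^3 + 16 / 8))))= 372537 / 17500 -5406 * sqrt(3) / 7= -1316.35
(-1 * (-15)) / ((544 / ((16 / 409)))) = 15 / 13906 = 0.00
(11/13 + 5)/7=76/91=0.84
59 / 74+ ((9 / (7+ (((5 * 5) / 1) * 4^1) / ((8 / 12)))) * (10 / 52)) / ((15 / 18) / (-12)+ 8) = 68879129 / 86240414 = 0.80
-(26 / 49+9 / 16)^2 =-734449 / 614656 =-1.19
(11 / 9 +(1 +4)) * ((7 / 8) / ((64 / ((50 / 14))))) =175 / 576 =0.30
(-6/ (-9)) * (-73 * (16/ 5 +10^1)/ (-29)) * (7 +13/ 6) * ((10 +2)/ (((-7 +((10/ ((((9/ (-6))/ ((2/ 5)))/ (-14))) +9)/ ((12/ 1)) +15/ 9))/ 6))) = -15263424/ 1537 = -9930.66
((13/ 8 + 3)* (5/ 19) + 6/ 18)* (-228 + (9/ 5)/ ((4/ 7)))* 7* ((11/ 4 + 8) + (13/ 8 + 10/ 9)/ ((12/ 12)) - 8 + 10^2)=-11268778969/ 43776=-257419.11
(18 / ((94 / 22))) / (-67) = -198 / 3149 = -0.06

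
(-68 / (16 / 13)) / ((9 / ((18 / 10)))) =-221 / 20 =-11.05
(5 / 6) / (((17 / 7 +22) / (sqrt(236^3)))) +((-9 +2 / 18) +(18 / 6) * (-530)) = -14390 / 9 +8260 * sqrt(59) / 513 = -1475.21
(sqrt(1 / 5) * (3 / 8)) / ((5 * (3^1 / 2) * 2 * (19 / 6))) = 3 * sqrt(5) / 1900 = 0.00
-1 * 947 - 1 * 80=-1027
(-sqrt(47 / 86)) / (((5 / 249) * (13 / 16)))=-1992 * sqrt(4042) / 2795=-45.31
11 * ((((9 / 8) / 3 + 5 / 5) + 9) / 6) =913 / 48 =19.02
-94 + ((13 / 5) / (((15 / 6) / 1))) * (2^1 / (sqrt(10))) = -94 + 26 * sqrt(10) / 125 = -93.34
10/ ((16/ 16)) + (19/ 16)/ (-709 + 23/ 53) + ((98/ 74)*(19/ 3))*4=322718311/ 7410656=43.55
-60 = -60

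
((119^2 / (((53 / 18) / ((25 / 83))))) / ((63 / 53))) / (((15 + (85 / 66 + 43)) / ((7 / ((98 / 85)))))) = 124.80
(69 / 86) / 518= 69 / 44548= 0.00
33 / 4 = 8.25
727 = 727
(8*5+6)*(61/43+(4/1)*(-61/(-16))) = 65941/86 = 766.76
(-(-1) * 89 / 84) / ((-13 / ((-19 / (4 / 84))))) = 1691 / 52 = 32.52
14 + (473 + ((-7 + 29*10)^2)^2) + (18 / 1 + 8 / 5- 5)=32071242113 / 5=6414248422.60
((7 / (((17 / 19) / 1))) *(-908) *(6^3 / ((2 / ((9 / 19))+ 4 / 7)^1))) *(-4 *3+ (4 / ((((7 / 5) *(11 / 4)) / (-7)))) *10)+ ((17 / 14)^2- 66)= 27120526.71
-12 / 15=-4 / 5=-0.80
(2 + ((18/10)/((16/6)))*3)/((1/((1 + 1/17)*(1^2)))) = 1449/340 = 4.26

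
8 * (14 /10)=56 /5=11.20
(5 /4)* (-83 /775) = -83 /620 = -0.13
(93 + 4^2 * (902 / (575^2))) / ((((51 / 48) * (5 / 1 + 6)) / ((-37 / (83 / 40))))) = -145691469952 / 1026326125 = -141.95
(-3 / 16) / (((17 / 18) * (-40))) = 27 / 5440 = 0.00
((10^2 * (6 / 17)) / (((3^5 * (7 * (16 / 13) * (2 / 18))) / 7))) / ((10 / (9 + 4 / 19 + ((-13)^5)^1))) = -38211290 / 969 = -39433.74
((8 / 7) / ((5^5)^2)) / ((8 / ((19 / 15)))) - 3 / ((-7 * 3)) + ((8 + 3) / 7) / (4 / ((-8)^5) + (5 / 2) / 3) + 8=210574951560938 / 20996923828125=10.03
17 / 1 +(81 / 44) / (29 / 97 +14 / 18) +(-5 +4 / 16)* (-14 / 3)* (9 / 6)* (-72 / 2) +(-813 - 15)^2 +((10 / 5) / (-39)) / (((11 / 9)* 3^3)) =3311921350381 / 4839120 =684405.71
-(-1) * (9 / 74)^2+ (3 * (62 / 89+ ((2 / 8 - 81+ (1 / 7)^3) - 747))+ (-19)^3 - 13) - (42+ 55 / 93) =-36517493264825 / 3886606059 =-9395.73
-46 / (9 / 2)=-92 / 9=-10.22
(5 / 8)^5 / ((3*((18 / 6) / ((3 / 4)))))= 3125 / 393216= 0.01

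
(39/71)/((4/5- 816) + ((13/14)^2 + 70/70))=-38220/56592041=-0.00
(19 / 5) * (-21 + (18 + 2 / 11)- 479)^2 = 106742000 / 121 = 882165.29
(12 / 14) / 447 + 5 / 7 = 747 / 1043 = 0.72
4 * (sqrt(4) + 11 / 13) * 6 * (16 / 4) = 3552 / 13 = 273.23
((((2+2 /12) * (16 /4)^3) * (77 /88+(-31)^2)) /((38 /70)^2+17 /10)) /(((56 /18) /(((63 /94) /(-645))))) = -8169525 /365801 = -22.33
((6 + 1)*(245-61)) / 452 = 322 / 113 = 2.85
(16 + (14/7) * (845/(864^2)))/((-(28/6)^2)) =-853259/1161216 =-0.73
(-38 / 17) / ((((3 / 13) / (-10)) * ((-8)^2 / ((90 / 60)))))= 1235 / 544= 2.27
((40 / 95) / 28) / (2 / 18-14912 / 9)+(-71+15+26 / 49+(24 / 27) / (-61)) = -55.48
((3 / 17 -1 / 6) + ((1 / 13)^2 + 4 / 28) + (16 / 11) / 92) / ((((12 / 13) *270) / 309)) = 548353357 / 2536213680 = 0.22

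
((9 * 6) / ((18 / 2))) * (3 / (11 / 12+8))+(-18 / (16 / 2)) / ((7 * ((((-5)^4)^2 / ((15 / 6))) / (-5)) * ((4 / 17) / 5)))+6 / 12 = 2.52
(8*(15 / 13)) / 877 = 120 / 11401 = 0.01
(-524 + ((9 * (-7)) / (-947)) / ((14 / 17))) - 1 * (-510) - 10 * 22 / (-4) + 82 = 233115 / 1894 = 123.08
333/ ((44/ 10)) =1665/ 22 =75.68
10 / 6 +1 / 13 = 68 / 39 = 1.74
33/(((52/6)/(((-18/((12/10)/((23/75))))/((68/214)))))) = -243639/4420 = -55.12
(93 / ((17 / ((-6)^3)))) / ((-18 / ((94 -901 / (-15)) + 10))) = 10770.49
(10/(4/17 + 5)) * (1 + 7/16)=1955/712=2.75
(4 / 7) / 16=1 / 28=0.04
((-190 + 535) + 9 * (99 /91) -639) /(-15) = 8621 /455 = 18.95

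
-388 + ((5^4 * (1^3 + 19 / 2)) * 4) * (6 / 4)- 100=38887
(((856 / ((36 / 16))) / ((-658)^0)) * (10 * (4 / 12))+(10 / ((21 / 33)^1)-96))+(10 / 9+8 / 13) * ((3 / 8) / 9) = 3891673 / 3276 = 1187.93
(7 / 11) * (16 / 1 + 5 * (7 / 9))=1253 / 99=12.66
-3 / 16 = -0.19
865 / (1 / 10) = 8650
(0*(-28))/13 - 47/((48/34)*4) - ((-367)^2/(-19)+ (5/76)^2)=245384147/34656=7080.57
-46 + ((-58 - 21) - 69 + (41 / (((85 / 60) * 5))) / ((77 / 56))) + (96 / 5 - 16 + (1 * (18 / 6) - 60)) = -227757 / 935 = -243.59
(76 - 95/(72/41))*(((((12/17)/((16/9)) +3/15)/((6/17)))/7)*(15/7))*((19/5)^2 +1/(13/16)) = 232918169/1310400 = 177.75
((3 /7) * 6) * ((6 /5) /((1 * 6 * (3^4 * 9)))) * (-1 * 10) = -4 /567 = -0.01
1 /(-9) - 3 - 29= -289 /9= -32.11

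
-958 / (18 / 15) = -798.33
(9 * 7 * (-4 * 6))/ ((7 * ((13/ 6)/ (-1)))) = 1296/ 13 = 99.69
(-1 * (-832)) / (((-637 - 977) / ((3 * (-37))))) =15392 / 269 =57.22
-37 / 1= -37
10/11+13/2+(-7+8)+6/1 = 317/22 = 14.41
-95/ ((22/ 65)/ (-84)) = 259350/ 11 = 23577.27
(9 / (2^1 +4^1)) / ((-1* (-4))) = 3 / 8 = 0.38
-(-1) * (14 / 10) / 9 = 7 / 45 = 0.16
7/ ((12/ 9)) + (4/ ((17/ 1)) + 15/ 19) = 8107/ 1292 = 6.27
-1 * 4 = -4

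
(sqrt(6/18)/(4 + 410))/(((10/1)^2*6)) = sqrt(3)/745200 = 0.00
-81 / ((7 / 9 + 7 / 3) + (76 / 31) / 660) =-1242945 / 47797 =-26.00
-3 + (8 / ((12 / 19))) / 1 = 29 / 3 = 9.67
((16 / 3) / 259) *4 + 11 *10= 85534 / 777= 110.08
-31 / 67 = -0.46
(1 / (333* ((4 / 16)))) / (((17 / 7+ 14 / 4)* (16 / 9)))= 7 / 6142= 0.00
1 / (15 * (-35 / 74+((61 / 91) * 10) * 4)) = 6734 / 2660625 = 0.00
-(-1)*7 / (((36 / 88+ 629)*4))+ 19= 526263 / 27694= 19.00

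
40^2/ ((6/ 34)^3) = 7860800/ 27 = 291140.74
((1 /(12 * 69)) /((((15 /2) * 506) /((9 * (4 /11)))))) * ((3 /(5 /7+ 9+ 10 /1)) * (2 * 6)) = 14 /7361035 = 0.00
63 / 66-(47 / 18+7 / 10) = -2333 / 990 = -2.36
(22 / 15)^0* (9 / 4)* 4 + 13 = 22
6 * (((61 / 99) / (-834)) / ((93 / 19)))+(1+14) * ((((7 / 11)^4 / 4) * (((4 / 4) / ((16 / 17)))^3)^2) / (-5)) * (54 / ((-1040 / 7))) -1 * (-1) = 63211320658701449809 / 59442111741312368640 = 1.06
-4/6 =-2/3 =-0.67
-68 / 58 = -34 / 29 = -1.17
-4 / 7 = -0.57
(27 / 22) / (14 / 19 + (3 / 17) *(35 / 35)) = 1.34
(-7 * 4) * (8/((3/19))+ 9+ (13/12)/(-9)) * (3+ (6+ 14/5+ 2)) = -1035391/45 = -23008.69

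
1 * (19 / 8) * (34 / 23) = 323 / 92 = 3.51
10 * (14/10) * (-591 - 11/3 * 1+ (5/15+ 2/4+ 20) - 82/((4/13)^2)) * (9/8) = -725739/32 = -22679.34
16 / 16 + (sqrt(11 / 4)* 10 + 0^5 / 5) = 1 + 5* sqrt(11) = 17.58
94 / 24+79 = 995 / 12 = 82.92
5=5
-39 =-39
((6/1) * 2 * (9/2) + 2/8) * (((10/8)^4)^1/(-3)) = -135625/3072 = -44.15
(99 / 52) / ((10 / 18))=891 / 260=3.43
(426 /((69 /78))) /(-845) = -852 /1495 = -0.57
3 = 3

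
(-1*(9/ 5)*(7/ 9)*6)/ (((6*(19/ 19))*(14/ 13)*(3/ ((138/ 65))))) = -0.92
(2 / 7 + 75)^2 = 277729 / 49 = 5667.94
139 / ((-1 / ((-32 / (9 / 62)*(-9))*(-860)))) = 237167360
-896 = -896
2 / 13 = 0.15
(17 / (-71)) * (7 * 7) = -833 / 71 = -11.73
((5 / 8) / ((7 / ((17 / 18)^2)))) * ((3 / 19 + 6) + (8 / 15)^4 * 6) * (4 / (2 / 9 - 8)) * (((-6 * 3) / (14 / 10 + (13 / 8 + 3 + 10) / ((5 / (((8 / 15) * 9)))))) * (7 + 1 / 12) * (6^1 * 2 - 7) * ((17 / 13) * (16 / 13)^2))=22.25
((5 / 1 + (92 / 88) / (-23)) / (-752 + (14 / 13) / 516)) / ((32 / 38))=-3473067 / 443907376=-0.01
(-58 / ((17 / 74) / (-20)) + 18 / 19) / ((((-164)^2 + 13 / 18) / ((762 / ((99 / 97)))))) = 34449541464 / 245736139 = 140.19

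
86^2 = 7396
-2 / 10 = -1 / 5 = -0.20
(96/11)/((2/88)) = 384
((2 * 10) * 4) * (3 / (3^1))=80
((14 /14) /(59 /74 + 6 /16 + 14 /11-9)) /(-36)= 814 /192087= 0.00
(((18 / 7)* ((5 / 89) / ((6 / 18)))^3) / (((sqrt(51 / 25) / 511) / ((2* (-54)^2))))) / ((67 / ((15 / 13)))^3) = 145481973750000* sqrt(51) / 7919055858219103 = 0.13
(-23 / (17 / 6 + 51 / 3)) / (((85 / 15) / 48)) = -19872 / 2023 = -9.82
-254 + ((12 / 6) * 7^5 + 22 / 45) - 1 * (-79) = 1504777 / 45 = 33439.49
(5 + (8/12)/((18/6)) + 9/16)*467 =2701.47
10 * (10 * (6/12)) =50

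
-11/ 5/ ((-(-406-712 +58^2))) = 11/ 11230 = 0.00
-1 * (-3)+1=4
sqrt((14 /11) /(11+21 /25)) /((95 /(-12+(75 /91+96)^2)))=32.31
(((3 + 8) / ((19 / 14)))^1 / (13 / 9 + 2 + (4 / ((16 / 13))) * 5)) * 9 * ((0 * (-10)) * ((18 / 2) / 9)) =0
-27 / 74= -0.36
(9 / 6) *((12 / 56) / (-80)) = -9 / 2240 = -0.00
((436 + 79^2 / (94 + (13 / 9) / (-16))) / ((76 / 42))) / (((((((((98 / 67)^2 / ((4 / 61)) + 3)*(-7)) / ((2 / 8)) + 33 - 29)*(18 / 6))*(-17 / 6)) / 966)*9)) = 17187624522698 / 4870271410503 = 3.53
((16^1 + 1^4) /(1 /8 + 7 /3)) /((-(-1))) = 6.92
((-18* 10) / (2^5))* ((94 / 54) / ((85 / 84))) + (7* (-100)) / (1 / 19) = -452529 / 34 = -13309.68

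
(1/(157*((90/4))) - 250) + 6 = -1723858/7065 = -244.00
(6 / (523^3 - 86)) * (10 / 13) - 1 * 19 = -35334728447 / 1859722553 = -19.00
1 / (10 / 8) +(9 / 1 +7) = 84 / 5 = 16.80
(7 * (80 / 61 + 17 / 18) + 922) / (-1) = -1029695 / 1098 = -937.79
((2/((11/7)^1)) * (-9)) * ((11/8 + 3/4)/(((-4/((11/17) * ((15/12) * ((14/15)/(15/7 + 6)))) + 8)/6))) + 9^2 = 3226365/37888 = 85.16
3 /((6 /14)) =7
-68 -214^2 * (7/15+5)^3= -25250678428/3375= -7481682.50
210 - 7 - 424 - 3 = -224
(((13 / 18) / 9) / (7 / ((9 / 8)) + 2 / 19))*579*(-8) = -95342 / 1623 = -58.74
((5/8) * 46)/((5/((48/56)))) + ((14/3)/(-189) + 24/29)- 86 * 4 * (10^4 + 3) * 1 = -113161589867/32886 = -3441026.27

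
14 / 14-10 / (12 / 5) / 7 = 17 / 42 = 0.40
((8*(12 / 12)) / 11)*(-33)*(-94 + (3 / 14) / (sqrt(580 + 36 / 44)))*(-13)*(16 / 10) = -234624 / 5 + 3744*sqrt(70279) / 223615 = -46920.36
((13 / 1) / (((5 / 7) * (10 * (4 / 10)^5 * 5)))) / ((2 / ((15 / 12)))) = 11375 / 512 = 22.22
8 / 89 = 0.09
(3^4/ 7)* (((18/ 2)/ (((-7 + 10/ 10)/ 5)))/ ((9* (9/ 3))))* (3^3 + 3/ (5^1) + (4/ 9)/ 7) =-4357/ 49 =-88.92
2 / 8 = 1 / 4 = 0.25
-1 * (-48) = 48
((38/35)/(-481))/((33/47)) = -1786/555555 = -0.00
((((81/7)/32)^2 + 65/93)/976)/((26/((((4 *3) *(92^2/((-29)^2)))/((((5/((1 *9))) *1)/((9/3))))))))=55298248479/2593384568320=0.02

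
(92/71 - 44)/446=-1516/15833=-0.10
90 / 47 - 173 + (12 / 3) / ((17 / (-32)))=-142713 / 799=-178.61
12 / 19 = 0.63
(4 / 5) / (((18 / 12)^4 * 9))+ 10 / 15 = 2494 / 3645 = 0.68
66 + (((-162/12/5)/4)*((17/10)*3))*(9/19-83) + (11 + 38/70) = 1202452/3325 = 361.64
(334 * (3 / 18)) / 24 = 167 / 72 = 2.32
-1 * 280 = -280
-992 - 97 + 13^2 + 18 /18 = -919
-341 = -341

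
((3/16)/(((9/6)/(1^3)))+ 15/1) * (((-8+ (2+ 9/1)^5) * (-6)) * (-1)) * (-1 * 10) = -292293045/2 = -146146522.50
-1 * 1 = -1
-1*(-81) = 81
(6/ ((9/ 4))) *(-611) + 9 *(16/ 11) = -53336/ 33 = -1616.24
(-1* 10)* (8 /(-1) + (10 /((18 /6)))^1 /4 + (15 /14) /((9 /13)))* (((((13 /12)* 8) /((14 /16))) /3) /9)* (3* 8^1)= 1963520 /3969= 494.71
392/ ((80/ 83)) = 406.70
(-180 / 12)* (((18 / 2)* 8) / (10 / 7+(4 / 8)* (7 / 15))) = -226800 / 349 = -649.86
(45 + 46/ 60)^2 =1885129/ 900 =2094.59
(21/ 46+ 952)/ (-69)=-43813/ 3174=-13.80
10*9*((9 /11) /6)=135 /11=12.27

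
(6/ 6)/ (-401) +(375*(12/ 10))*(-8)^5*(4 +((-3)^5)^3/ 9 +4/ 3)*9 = 84844596643430399/ 401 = 211582535270400.00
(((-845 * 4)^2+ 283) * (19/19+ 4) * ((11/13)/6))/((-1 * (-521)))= 628357565/40638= 15462.32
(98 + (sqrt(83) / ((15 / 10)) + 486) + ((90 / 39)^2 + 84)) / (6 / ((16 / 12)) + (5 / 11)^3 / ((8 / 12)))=146.39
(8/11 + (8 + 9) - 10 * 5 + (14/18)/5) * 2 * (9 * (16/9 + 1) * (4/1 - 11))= 1112860/99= 11241.01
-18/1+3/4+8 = -9.25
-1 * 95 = -95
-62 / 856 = -31 / 428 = -0.07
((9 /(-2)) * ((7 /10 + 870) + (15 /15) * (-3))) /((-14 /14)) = 78093 /20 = 3904.65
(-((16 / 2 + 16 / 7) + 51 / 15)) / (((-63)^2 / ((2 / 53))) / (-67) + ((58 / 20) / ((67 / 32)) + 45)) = 64186 / 7144949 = 0.01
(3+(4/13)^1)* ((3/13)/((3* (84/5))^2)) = 1075/3577392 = 0.00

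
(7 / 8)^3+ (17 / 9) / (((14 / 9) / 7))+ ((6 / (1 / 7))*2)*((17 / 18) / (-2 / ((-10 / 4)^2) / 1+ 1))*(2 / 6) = 221455 / 4608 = 48.06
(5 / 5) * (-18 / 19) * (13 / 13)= -18 / 19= -0.95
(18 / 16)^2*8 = 81 / 8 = 10.12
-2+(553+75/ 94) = 51869/ 94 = 551.80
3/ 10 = 0.30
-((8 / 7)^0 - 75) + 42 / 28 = 75.50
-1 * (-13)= 13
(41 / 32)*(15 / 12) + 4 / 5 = 1537 / 640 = 2.40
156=156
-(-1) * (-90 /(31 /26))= -75.48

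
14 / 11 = 1.27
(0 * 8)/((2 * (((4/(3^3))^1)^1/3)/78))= 0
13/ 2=6.50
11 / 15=0.73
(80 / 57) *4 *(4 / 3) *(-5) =-37.43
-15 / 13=-1.15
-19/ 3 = -6.33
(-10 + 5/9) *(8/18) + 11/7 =-1489/567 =-2.63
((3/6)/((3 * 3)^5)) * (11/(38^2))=11/170533512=0.00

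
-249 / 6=-83 / 2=-41.50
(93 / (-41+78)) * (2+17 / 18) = 1643 / 222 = 7.40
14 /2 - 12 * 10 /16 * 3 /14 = 151 /28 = 5.39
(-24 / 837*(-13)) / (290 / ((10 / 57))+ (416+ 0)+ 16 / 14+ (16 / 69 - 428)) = 0.00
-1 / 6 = -0.17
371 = 371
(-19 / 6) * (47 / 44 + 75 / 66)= -1843 / 264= -6.98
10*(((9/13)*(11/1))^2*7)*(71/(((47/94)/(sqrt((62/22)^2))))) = 274552740/169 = 1624572.43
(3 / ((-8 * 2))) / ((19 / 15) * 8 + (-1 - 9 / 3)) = -45 / 1472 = -0.03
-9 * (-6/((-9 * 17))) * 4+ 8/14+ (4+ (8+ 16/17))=1440/119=12.10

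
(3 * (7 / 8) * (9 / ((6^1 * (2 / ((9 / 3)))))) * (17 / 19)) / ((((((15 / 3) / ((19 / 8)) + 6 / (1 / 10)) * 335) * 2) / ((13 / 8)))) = 41769 / 202393600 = 0.00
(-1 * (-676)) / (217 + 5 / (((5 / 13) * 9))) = 3.09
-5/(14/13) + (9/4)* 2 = -1/7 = -0.14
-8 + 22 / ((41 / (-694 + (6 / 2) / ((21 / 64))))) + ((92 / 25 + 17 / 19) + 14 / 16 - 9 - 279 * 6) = -2239039517 / 1090600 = -2053.03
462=462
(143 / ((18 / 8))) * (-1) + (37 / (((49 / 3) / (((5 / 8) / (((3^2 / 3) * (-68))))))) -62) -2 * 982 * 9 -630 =-4421805569 / 239904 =-18431.56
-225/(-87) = 75/29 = 2.59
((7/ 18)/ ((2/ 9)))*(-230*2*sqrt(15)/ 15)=-161*sqrt(15)/ 3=-207.85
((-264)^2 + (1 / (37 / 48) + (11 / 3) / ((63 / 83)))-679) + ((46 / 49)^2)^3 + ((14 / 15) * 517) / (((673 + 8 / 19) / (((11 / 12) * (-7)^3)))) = 4508142048096167732371 / 65526729802614150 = 68798.52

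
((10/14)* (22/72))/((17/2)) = 55/2142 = 0.03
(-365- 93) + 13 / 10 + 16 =-4407 / 10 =-440.70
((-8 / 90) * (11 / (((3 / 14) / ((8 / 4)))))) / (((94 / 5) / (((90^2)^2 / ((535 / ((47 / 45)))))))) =-62175.70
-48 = -48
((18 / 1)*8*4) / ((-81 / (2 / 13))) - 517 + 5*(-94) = -115607 / 117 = -988.09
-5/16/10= -1/32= -0.03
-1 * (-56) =56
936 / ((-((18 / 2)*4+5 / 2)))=-1872 / 77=-24.31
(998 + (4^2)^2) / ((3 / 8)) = 3344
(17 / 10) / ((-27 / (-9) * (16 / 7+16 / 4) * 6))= 119 / 7920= 0.02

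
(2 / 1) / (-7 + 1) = -1 / 3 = -0.33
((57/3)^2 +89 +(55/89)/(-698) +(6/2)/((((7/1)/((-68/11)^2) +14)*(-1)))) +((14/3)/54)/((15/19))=82482606893249/183336620670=449.90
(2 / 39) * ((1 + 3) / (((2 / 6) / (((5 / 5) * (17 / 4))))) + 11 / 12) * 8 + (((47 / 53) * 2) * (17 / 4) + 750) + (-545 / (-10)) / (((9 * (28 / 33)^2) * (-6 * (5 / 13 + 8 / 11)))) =15121005329 / 19446336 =777.58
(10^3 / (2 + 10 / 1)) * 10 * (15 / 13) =12500 / 13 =961.54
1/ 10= 0.10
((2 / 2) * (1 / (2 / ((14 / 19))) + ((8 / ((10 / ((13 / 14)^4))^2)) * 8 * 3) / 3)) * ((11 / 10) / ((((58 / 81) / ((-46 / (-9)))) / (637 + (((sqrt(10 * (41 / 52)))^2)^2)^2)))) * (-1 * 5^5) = -3705265355653615623578775 / 46449312373714432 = -79770079.82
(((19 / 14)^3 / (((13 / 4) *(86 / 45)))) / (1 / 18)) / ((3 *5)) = 185193 / 383474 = 0.48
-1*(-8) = 8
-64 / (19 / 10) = -640 / 19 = -33.68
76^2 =5776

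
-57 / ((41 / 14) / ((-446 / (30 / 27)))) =1601586 / 205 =7812.61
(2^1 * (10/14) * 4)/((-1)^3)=-40/7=-5.71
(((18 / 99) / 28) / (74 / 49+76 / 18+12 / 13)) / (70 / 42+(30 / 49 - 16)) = -120393 / 1693134344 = -0.00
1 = 1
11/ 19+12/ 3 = 87/ 19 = 4.58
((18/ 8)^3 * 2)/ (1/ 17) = 12393/ 32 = 387.28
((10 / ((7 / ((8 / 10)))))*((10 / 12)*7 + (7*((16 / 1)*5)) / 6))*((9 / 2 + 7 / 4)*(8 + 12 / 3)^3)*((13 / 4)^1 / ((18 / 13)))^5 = 292949295179125 / 3359232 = 87207223.31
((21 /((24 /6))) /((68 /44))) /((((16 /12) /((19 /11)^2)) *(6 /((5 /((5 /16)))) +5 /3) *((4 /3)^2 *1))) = 87723 /41888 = 2.09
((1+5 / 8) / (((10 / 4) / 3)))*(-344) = -3354 / 5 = -670.80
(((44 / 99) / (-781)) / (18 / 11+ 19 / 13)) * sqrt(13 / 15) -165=-165.00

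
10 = 10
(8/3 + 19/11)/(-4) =-145/132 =-1.10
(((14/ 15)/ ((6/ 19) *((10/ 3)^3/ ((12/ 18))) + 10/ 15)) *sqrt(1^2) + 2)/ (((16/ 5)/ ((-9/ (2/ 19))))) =-303411/ 5536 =-54.81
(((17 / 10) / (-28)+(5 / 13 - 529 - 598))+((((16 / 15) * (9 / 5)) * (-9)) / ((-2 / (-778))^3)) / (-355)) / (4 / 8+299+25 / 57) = 1054794797772693 / 110460486500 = 9549.07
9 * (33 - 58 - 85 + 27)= -747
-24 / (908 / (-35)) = 210 / 227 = 0.93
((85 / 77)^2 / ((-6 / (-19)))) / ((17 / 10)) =40375 / 17787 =2.27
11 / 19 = 0.58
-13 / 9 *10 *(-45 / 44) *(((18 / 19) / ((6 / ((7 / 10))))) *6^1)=4095 / 418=9.80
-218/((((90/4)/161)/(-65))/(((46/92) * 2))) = 912548/9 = 101394.22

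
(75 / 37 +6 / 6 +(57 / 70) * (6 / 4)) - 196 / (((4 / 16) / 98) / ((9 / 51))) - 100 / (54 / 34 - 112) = -2240228415197 / 165288620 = -13553.43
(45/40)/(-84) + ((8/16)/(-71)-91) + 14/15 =-21491179/238560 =-90.09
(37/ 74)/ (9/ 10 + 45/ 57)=95/ 321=0.30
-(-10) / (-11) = -10 / 11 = -0.91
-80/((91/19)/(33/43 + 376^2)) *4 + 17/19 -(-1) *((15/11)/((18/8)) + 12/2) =-23174868481321/2453451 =-9445824.87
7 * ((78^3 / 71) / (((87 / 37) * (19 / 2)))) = 2094.51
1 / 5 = 0.20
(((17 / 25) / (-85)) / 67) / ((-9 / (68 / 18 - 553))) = -4943 / 678375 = -0.01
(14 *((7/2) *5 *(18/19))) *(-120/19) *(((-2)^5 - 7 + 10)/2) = 7673400/361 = 21255.96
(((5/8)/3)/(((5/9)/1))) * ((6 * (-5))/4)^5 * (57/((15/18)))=-77911875/128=-608686.52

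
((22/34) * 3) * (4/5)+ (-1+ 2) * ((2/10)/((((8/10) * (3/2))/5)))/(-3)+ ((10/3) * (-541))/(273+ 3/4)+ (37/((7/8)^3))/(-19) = -1994210863/242627910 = -8.22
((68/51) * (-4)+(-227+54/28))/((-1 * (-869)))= -9677/36498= -0.27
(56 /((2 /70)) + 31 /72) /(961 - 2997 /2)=-141151 /38700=-3.65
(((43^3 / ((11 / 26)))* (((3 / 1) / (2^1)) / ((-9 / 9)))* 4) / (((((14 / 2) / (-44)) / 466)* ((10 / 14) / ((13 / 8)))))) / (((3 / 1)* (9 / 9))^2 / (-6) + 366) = 25045977112 / 1215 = 20613972.93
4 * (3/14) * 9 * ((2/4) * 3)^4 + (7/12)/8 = 26293/672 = 39.13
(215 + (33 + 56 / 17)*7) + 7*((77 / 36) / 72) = 469.27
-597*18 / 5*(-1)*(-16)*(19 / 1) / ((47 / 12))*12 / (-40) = 58802112 / 1175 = 50044.35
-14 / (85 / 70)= -196 / 17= -11.53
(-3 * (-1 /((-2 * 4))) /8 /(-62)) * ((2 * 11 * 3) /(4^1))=99 /7936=0.01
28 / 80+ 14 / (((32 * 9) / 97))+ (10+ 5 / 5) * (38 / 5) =63839 / 720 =88.67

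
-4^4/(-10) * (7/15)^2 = 6272/1125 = 5.58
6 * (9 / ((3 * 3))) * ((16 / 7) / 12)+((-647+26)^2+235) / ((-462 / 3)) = -27550 / 11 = -2504.55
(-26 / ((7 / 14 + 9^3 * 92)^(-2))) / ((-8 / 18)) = 2105149967973 / 8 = 263143745996.62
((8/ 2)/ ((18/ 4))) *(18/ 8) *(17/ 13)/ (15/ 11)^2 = 4114/ 2925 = 1.41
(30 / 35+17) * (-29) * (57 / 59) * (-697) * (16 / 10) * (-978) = -225358779600 / 413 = -545662904.60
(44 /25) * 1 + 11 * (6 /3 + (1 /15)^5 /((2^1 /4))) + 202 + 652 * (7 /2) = 1904330272 /759375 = 2507.76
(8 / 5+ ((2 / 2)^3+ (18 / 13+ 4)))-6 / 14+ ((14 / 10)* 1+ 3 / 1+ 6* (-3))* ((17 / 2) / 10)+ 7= 3.00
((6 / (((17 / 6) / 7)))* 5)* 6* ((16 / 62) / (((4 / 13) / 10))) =1965600 / 527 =3729.79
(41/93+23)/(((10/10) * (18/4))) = 4360/837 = 5.21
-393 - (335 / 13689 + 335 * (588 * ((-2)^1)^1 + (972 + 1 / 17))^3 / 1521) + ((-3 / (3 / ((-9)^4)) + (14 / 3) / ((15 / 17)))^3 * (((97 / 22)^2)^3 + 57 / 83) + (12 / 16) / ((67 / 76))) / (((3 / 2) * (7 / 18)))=-19750783239298023123263975214061521139 / 5565533224727490814800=-3548767466079603.69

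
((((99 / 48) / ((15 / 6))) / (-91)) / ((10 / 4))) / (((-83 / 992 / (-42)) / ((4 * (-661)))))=129830976 / 26975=4813.01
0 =0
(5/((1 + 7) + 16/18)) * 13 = 117/16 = 7.31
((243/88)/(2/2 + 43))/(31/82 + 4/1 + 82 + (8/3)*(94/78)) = 1165671/1664075248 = 0.00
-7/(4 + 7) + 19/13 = 0.83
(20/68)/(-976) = -5/16592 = -0.00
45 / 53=0.85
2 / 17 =0.12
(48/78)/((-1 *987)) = -8/12831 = -0.00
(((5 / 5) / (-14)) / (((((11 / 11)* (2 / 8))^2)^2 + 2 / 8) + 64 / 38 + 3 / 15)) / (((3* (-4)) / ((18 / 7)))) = 6080 / 849317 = 0.01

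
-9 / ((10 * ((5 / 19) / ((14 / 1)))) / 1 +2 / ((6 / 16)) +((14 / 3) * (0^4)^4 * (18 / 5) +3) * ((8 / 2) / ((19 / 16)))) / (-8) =3591 / 49880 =0.07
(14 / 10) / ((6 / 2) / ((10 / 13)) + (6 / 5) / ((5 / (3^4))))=70 / 1167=0.06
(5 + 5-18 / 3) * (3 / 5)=12 / 5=2.40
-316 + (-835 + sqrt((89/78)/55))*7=-6161 + 7*sqrt(381810)/4290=-6159.99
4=4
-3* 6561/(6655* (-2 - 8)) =19683/66550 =0.30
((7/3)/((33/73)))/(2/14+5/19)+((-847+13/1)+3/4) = -8773183/10692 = -820.54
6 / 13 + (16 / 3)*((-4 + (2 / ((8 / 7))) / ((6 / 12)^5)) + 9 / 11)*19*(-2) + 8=-4588594 / 429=-10696.02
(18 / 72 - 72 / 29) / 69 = -259 / 8004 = -0.03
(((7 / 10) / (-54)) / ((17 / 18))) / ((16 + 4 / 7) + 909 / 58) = -1421 / 3338205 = -0.00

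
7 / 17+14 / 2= 126 / 17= 7.41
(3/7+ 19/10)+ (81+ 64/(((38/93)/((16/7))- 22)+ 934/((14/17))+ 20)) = 83.39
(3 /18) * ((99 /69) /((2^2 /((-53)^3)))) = -1637647 /184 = -8900.26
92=92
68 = 68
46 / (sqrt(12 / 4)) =26.56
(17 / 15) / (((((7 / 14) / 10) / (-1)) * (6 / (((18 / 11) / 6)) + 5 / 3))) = -68 / 71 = -0.96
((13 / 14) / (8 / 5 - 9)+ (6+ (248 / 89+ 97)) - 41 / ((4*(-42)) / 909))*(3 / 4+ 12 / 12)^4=20715031897 / 6744064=3071.59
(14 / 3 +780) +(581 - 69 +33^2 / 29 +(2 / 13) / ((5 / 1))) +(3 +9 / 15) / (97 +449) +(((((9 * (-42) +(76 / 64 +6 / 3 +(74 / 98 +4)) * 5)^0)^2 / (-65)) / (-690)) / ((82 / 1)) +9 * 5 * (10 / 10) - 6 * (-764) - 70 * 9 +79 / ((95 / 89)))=25567157144979 / 4728296300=5407.27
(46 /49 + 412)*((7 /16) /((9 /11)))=220.81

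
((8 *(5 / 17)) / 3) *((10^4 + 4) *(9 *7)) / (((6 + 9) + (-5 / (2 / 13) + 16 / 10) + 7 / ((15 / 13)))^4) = 10890754560 / 205995137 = 52.87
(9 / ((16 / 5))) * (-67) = -3015 / 16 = -188.44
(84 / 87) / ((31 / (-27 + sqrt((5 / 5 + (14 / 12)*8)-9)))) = -756 / 899 + 56*sqrt(3) / 2697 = -0.80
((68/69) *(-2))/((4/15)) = -170/23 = -7.39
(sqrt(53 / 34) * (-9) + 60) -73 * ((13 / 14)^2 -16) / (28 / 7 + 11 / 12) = 823233 / 2891 -9 * sqrt(1802) / 34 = 273.52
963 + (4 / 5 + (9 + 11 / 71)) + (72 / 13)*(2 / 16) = 4493382 / 4615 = 973.65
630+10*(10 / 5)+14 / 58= 18857 / 29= 650.24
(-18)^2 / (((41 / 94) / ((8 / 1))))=243648 / 41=5942.63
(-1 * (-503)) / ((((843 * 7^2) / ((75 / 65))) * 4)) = 2515 / 715988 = 0.00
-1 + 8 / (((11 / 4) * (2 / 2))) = 21 / 11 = 1.91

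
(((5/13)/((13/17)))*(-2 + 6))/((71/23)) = 7820/11999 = 0.65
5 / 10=1 / 2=0.50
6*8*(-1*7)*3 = -1008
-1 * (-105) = 105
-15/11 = -1.36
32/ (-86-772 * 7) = -16/ 2745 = -0.01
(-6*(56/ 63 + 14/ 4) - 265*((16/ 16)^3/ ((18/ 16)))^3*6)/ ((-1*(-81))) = -277759/ 19683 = -14.11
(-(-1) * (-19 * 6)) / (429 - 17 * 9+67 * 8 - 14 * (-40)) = -0.08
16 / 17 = 0.94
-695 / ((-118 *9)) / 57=695 / 60534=0.01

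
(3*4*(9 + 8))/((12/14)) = 238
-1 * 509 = -509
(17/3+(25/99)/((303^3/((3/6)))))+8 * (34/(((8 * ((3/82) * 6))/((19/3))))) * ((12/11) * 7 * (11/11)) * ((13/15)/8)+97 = 25176758750639/27539945730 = 914.19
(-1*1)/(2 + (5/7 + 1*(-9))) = 7/44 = 0.16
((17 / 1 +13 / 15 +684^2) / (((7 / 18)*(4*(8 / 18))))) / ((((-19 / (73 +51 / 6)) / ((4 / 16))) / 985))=-1521169645419 / 2128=-714835359.69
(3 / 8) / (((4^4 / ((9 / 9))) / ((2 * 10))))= 15 / 512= 0.03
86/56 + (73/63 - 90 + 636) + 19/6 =19867/36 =551.86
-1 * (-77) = 77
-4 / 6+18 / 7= 40 / 21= 1.90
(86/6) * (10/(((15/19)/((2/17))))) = 3268/153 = 21.36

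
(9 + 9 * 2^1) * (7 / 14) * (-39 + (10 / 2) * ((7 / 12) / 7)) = -4167 / 8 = -520.88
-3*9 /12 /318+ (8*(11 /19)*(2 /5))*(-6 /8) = -56253 /40280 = -1.40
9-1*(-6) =15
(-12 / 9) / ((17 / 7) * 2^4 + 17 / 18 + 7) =-168 / 5897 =-0.03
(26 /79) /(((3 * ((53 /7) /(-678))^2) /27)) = 5270736744 /221911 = 23751.58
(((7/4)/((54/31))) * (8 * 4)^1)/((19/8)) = 6944/513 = 13.54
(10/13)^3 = 1000/2197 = 0.46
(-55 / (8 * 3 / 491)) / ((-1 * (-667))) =-1.69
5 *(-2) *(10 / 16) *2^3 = -50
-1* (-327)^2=-106929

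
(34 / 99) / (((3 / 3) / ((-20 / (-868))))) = 170 / 21483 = 0.01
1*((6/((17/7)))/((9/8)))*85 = 186.67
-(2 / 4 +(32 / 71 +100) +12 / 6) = -14619 / 142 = -102.95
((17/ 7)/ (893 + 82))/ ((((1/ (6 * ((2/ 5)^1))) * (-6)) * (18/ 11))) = -187/ 307125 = -0.00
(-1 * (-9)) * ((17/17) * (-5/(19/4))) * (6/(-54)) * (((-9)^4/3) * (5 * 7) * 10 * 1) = 805736.84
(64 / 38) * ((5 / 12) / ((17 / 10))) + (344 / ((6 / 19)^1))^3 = 11273237744336 / 8721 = 1292654253.45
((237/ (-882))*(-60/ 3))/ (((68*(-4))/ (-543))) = 71495/ 6664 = 10.73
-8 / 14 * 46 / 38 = -92 / 133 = -0.69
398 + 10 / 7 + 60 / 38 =53334 / 133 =401.01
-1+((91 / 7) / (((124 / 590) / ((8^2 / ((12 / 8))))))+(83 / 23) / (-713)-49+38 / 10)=637823048 / 245985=2592.93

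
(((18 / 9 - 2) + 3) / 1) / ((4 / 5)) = 3.75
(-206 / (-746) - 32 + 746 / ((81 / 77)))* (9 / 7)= 20467393 / 23499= 870.99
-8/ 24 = -1/ 3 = -0.33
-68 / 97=-0.70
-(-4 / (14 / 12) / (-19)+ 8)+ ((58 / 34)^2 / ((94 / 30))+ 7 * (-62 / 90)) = -981541868 / 81294255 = -12.07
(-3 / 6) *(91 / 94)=-91 / 188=-0.48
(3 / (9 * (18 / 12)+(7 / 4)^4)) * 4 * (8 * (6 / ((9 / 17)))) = 278528 / 5857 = 47.55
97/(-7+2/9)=-873/61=-14.31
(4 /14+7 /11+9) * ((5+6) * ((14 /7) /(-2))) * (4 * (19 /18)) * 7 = -29032 /9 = -3225.78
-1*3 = -3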